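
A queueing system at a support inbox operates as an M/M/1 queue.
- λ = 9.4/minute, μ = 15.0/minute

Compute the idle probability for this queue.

ρ = λ/μ = 9.4/15.0 = 0.6267
P(0) = 1 - ρ = 1 - 0.6267 = 0.3733
The server is idle 37.33% of the time.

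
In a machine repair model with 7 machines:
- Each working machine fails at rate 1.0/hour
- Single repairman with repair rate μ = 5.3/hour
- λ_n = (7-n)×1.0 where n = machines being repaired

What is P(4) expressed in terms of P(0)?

P(4)/P(0) = ∏_{i=0}^{4-1} λ_i/μ_{i+1}
= (7-0)×1.0/5.3 × (7-1)×1.0/5.3 × (7-2)×1.0/5.3 × (7-3)×1.0/5.3
= 1.0646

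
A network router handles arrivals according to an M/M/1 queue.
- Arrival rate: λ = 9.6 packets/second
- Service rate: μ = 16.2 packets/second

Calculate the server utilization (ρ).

Server utilization: ρ = λ/μ
ρ = 9.6/16.2 = 0.5926
The server is busy 59.26% of the time.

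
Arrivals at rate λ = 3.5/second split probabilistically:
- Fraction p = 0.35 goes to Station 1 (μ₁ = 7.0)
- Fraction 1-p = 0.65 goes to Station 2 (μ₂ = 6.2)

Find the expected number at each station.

Effective rates: λ₁ = 3.5×0.35 = 1.225, λ₂ = 3.5×0.65 = 2.275
Station 1: ρ₁ = 1.225/7.0 = 0.1750, L₁ = ρ₁/(1-ρ₁) = 0.1750/(1-0.1750) = 0.2121
Station 2: ρ₂ = 2.275/6.2 = 0.36694, L₂ = ρ₂/(1-ρ₂) = 0.36694/(1-0.36694) = 0.5796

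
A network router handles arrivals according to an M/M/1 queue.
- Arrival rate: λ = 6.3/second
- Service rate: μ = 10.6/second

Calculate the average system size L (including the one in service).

ρ = λ/μ = 6.3/10.6 = 0.5943
For M/M/1: L = λ/(μ-λ)
L = 6.3/(10.6-6.3) = 6.3/4.30
L = 1.4651 packets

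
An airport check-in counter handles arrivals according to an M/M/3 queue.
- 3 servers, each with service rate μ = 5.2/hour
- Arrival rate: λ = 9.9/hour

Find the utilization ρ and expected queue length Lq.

Traffic intensity: ρ = λ/(cμ) = 9.9/(3×5.2) = 0.6346
Since ρ = 0.6346 < 1, system is stable.
Offered load a = λ/μ = cρ = 9.9/5.2 = 1.9038
P₀ = [ Σₙ₌₀^2 aⁿ/n! + a^3/(3!(1-ρ)) ]⁻¹
Σ = a^0/0! + a^1/1! + a^2/2! = 1.00000 + 1.90385 + 1.81232 = 4.7162
a^3/(3!(1-ρ)) = 6.9007/(6 × 0.36538) = 3.1477
P₀ = 1/(4.7162 + 3.1477) = 0.1272
Lq = P₀·a^3·ρ / (3!(1-ρ)²) = 0.12716 × 6.9007 × 0.63462 / (6 × 0.13351) = 0.6952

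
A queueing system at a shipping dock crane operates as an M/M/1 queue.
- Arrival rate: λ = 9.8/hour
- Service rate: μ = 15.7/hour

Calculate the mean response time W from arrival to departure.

First, compute utilization: ρ = λ/μ = 9.8/15.7 = 0.6242
For M/M/1: W = 1/(μ-λ)
W = 1/(15.7-9.8) = 1/5.90
W = 0.1695 hours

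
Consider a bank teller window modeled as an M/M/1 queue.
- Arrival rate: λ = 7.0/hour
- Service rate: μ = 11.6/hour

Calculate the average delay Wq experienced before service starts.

First, compute utilization: ρ = λ/μ = 7.0/11.6 = 0.6034
For M/M/1: Wq = λ/(μ(μ-λ))
Wq = 7.0/(11.6 × (11.6-7.0))
Wq = 7.0/(11.6 × 4.60)
Wq = 0.1312 hours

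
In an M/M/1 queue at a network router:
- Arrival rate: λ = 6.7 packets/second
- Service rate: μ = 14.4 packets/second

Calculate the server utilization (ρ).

Server utilization: ρ = λ/μ
ρ = 6.7/14.4 = 0.4653
The server is busy 46.53% of the time.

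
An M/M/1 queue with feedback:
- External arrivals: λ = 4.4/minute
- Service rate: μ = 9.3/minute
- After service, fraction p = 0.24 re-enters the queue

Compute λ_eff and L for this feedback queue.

Effective arrival rate: λ_eff = λ/(1-p) = 4.4/(1-0.24) = 4.4/0.76 = 5.78947
ρ = λ_eff/μ = 5.78947/9.3 = 0.622524
L = ρ/(1-ρ) = 0.622524/(1-0.622524) = 1.6492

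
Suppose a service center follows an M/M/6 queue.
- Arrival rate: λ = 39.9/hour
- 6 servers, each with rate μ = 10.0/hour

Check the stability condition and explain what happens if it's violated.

Stability requires ρ = λ/(cμ) < 1
ρ = 39.9/(6 × 10.0) = 39.9/60.00 = 0.6650
Since 0.6650 < 1, the system is STABLE.
The servers are busy 66.50% of the time.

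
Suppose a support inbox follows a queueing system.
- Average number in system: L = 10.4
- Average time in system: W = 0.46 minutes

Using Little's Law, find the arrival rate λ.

Little's Law: L = λW, so λ = L/W
λ = 10.4/0.46 = 22.6087 emails/minute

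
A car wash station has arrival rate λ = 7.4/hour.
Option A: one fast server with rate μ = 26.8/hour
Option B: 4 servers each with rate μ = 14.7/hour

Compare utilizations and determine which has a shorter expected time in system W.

Option A: single server μ = 26.8 (M/M/1)
  ρ_A = 7.4/26.8 = 0.2761
  W_A = 1/(μ-λ) = 1/(26.8-7.4) = 1/19.40 = 0.05155

Option B: 4 servers μ = 14.7 (M/M/4)
  ρ_B = λ/(cμ) = 7.4/(4×14.7) = 0.1259
  Offered load a = λ/μ = cρ = 7.4/14.7 = 0.5034
  P₀ = [ Σₙ₌₀^3 aⁿ/n! + a^4/(4!(1-ρ)) ]⁻¹
  Σ = a^0/0! + a^1/1! + a^2/2! + a^3/3! = 1.0000 + 0.5034 + 0.1267 + 0.02126 = 1.6514
  a^4/(4!(1-ρ)) = 0.06422/(24 × 0.8741) = 0.003061
  P₀ = 1/(1.6514 + 0.003061) = 0.6044
  Lq = P₀·a^4·ρ / (4!(1-ρ)²) = 0.60444 × 0.064218 × 0.12585 / (24 × 0.76414) = 0.0002664
  Wq_B = Lq/λ = 0.00026637/7.4 = 0.000035996
  W_B = Wq_B + 1/μ = 0.000035996 + 0.068027 = 0.06806

Since W_A = 0.05155 < W_B = 0.06806, Option A (single fast server) has the shorter time in system.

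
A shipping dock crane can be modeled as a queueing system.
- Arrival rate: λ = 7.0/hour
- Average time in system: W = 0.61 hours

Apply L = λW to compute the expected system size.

Little's Law: L = λW
L = 7.0 × 0.61 = 4.2700 containers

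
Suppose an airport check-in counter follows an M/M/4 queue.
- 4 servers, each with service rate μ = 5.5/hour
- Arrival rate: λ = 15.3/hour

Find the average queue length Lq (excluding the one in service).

Traffic intensity: ρ = λ/(cμ) = 15.3/(4×5.5) = 0.6955
Since ρ = 0.6955 < 1, system is stable.
Offered load a = λ/μ = cρ = 15.3/5.5 = 2.7818
P₀ = [ Σₙ₌₀^3 aⁿ/n! + a^4/(4!(1-ρ)) ]⁻¹
Σ = a^0/0! + a^1/1! + a^2/2! + a^3/3! = 1.00000 + 2.78182 + 3.86926 + 3.58786 = 11.2389
a^4/(4!(1-ρ)) = 59.8846/(24 × 0.304545) = 8.1932
P₀ = 1/(11.2389 + 8.1932) = 0.05146
Lq = P₀·a^4·ρ / (4!(1-ρ)²) = 0.05146 × 59.8846 × 0.6955 / (24 × 0.09275) = 0.9628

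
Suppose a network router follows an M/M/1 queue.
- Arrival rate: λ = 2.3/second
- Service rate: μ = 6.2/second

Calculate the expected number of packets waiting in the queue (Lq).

ρ = λ/μ = 2.3/6.2 = 0.3710
For M/M/1: Lq = λ²/(μ(μ-λ))
Lq = 5.29/(6.2 × 3.90)
Lq = 0.2188 packets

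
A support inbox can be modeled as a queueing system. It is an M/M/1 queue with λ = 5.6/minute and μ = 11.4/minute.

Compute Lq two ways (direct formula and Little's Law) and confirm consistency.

Method 1 (direct): Lq = λ²/(μ(μ-λ)) = 31.36/(11.4 × 5.80) = 0.4743

Method 2 (Little's Law):
W = 1/(μ-λ) = 1/5.80 = 0.17241
Wq = W - 1/μ = 0.17241 - 0.087719 = 0.08469
Lq = λWq = 5.6 × 0.08469 = 0.4743 ✔ (matches Method 1)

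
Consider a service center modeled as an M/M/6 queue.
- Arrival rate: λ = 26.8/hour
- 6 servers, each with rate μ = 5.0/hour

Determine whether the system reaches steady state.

Stability requires ρ = λ/(cμ) < 1
ρ = 26.8/(6 × 5.0) = 26.8/30.00 = 0.8933
Since 0.8933 < 1, the system is STABLE.
The servers are busy 89.33% of the time.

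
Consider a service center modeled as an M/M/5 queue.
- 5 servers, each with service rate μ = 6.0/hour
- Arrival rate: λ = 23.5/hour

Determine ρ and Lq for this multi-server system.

Traffic intensity: ρ = λ/(cμ) = 23.5/(5×6.0) = 0.7833
Since ρ = 0.7833 < 1, system is stable.
Offered load a = λ/μ = cρ = 23.5/6.0 = 3.9167
P₀ = [ Σₙ₌₀^4 aⁿ/n! + a^5/(5!(1-ρ)) ]⁻¹
Σ = a^0/0! + a^1/1! + a^2/2! + a^3/3! + a^4/4! = 1.0000 + 3.9167 + 7.6701 + 10.0138 + 9.8052 = 32.4058
a^5/(5!(1-ρ)) = 921.6861/(120 × 0.2166667) = 35.4495
P₀ = 1/(32.4058 + 35.4495) = 0.01474
Lq = P₀·a^5·ρ / (5!(1-ρ)²) = 0.014737 × 921.6861 × 0.78333 / (120 × 0.046944) = 1.8888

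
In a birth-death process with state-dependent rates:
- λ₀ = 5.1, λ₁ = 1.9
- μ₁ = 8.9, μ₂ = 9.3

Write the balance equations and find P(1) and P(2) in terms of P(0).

Balance equations:
State 0: λ₀P₀ = μ₁P₁ → P₁ = (λ₀/μ₁)P₀ = (5.1/8.9)P₀ = 0.5730P₀
State 1: P₂ = (λ₀λ₁)/(μ₁μ₂)P₀ = (5.1×1.9)/(8.9×9.3)P₀ = 0.1171P₀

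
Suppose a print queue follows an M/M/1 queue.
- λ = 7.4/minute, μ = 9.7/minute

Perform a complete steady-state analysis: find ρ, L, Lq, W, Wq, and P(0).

Step 1: ρ = λ/μ = 7.4/9.7 = 0.7629
Step 2: L = λ/(μ-λ) = 7.4/2.30 = 3.2174
Step 3: Lq = λ²/(μ(μ-λ)) = 54.76/(9.7×2.30) = 2.4545
Step 4: W = 1/(μ-λ) = 1/2.30 = 0.43478
Step 5: Wq = λ/(μ(μ-λ)) = 7.4/(9.7×2.30) = 0.3317
Step 6: P(0) = 1-ρ = 0.2371
Verify: L = λW = 7.4×0.43478 = 3.2174 ✔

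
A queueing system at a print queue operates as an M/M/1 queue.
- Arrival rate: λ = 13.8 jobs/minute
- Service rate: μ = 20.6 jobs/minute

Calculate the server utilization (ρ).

Server utilization: ρ = λ/μ
ρ = 13.8/20.6 = 0.6699
The server is busy 66.99% of the time.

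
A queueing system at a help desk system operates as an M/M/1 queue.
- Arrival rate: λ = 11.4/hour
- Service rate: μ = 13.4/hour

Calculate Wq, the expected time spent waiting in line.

First, compute utilization: ρ = λ/μ = 11.4/13.4 = 0.8507
For M/M/1: Wq = λ/(μ(μ-λ))
Wq = 11.4/(13.4 × (13.4-11.4))
Wq = 11.4/(13.4 × 2.00)
Wq = 0.4254 hours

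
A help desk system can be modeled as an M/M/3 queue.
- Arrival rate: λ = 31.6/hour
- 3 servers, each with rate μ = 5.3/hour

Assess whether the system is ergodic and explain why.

Stability requires ρ = λ/(cμ) < 1
ρ = 31.6/(3 × 5.3) = 31.6/15.90 = 1.9874
Since 1.9874 ≥ 1, the system is UNSTABLE.
Need c > λ/μ = 31.6/5.3 = 5.96.
Minimum servers needed: c = 6.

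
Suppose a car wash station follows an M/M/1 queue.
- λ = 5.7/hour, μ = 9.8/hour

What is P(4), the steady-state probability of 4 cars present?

ρ = λ/μ = 5.7/9.8 = 0.58163
P(n) = (1-ρ)ρⁿ
P(4) = (1-0.58163) × 0.58163^4
P(4) = 0.41837 × 0.11444
P(4) = 0.04788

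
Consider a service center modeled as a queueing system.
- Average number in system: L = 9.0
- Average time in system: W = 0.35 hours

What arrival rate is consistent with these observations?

Little's Law: L = λW, so λ = L/W
λ = 9.0/0.35 = 25.7143 customers/hour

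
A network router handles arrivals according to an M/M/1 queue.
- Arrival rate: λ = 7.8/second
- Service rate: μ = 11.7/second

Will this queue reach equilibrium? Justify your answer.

Stability requires ρ = λ/(cμ) < 1
ρ = 7.8/(1 × 11.7) = 7.8/11.70 = 0.6667
Since 0.6667 < 1, the system is STABLE.
The server is busy 66.67% of the time.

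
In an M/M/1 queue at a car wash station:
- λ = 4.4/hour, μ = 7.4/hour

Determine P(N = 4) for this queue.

ρ = λ/μ = 4.4/7.4 = 0.5946
P(n) = (1-ρ)ρⁿ
P(4) = (1-0.5946) × 0.5946^4
P(4) = 0.4054 × 0.1250
P(4) = 0.05067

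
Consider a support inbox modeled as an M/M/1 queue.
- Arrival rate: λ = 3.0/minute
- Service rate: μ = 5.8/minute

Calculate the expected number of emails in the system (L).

ρ = λ/μ = 3.0/5.8 = 0.5172
For M/M/1: L = λ/(μ-λ)
L = 3.0/(5.8-3.0) = 3.0/2.80
L = 1.0714 emails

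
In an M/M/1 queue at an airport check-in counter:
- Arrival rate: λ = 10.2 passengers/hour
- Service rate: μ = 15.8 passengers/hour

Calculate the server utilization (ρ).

Server utilization: ρ = λ/μ
ρ = 10.2/15.8 = 0.6456
The server is busy 64.56% of the time.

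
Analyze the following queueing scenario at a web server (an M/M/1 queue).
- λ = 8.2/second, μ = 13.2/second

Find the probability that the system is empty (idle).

ρ = λ/μ = 8.2/13.2 = 0.6212
P(0) = 1 - ρ = 1 - 0.6212 = 0.3788
The server is idle 37.88% of the time.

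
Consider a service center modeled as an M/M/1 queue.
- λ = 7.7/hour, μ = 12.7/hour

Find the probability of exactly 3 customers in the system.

ρ = λ/μ = 7.7/12.7 = 0.6063
P(n) = (1-ρ)ρⁿ
P(3) = (1-0.6063) × 0.6063^3
P(3) = 0.39370 × 0.22288
P(3) = 0.08775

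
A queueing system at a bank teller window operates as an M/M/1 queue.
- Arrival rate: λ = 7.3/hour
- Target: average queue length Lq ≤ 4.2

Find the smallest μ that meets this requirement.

For M/M/1: Lq = λ²/(μ(μ-λ))
Need Lq ≤ 4.2, i.e. μ(μ-λ) ≥ λ²/4.2
μ² - 7.3μ - 53.29/4.2 ≥ 0  →  μ² - 7.3μ - 12.6881 ≥ 0
Quadratic formula (positive root): μ = [λ + √(λ² + 4×12.6881)]/2
Discriminant: 53.29 + 4×12.6881 = 104.0424, √104.0424 = 10.20012
μ ≥ (7.3 + 10.20012)/2 = 8.7501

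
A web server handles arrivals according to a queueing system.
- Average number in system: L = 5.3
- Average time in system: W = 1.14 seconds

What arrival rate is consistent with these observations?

Little's Law: L = λW, so λ = L/W
λ = 5.3/1.14 = 4.6491 requests/second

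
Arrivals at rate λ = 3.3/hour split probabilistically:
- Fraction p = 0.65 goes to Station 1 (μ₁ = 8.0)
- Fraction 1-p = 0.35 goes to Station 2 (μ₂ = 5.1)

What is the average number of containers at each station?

Effective rates: λ₁ = 3.3×0.65 = 2.145, λ₂ = 3.3×0.35 = 1.155
Station 1: ρ₁ = 2.145/8.0 = 0.26813, L₁ = ρ₁/(1-ρ₁) = 0.26813/(1-0.26813) = 0.3664
Station 2: ρ₂ = 1.155/5.1 = 0.2265, L₂ = ρ₂/(1-ρ₂) = 0.2265/(1-0.2265) = 0.2928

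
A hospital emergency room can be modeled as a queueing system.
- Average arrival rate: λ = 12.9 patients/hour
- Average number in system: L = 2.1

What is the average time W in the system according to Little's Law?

Little's Law: L = λW, so W = L/λ
W = 2.1/12.9 = 0.1628 hours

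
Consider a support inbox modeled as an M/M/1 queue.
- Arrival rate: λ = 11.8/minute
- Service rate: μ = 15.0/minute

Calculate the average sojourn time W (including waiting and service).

First, compute utilization: ρ = λ/μ = 11.8/15.0 = 0.7867
For M/M/1: W = 1/(μ-λ)
W = 1/(15.0-11.8) = 1/3.20
W = 0.3125 minutes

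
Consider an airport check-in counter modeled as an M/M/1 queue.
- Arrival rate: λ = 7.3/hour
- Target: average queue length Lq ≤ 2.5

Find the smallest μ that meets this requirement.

For M/M/1: Lq = λ²/(μ(μ-λ))
Need Lq ≤ 2.5, i.e. μ(μ-λ) ≥ λ²/2.5
μ² - 7.3μ - 53.29/2.5 ≥ 0  →  μ² - 7.3μ - 21.3160 ≥ 0
Quadratic formula (positive root): μ = [λ + √(λ² + 4×21.3160)]/2
Discriminant: 53.29 + 4×21.3160 = 138.5540, √138.5540 = 11.7709
μ ≥ (7.3 + 11.7709)/2 = 9.5354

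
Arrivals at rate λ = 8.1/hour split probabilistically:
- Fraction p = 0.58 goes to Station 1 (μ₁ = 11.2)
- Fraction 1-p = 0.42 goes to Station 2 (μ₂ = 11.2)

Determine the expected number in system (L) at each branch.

Effective rates: λ₁ = 8.1×0.58 = 4.698, λ₂ = 8.1×0.42 = 3.402
Station 1: ρ₁ = 4.698/11.2 = 0.41946, L₁ = ρ₁/(1-ρ₁) = 0.41946/(1-0.41946) = 0.7225
Station 2: ρ₂ = 3.402/11.2 = 0.30375, L₂ = ρ₂/(1-ρ₂) = 0.30375/(1-0.30375) = 0.4363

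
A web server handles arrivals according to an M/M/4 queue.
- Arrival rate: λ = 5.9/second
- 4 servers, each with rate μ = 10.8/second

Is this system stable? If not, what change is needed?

Stability requires ρ = λ/(cμ) < 1
ρ = 5.9/(4 × 10.8) = 5.9/43.20 = 0.1366
Since 0.1366 < 1, the system is STABLE.
The servers are busy 13.66% of the time.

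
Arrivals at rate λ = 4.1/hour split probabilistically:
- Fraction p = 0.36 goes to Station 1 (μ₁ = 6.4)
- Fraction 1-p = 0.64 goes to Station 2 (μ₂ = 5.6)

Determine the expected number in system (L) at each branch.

Effective rates: λ₁ = 4.1×0.36 = 1.476, λ₂ = 4.1×0.64 = 2.624
Station 1: ρ₁ = 1.476/6.4 = 0.230625, L₁ = ρ₁/(1-ρ₁) = 0.230625/(1-0.230625) = 0.2998
Station 2: ρ₂ = 2.624/5.6 = 0.46857, L₂ = ρ₂/(1-ρ₂) = 0.46857/(1-0.46857) = 0.8817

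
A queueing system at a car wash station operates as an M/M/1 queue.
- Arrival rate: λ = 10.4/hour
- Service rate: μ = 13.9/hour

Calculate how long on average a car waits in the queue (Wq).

First, compute utilization: ρ = λ/μ = 10.4/13.9 = 0.7482
For M/M/1: Wq = λ/(μ(μ-λ))
Wq = 10.4/(13.9 × (13.9-10.4))
Wq = 10.4/(13.9 × 3.50)
Wq = 0.2138 hours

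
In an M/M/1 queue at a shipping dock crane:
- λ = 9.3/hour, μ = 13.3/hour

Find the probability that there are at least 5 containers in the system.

ρ = λ/μ = 9.3/13.3 = 0.69925
P(N ≥ n) = ρⁿ
P(N ≥ 5) = 0.69925^5
P(N ≥ 5) = 0.1672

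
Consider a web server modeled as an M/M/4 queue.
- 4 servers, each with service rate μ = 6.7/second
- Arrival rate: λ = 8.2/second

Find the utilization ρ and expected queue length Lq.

Traffic intensity: ρ = λ/(cμ) = 8.2/(4×6.7) = 0.3060
Since ρ = 0.3060 < 1, system is stable.
Offered load a = λ/μ = cρ = 8.2/6.7 = 1.2239
P₀ = [ Σₙ₌₀^3 aⁿ/n! + a^4/(4!(1-ρ)) ]⁻¹
Σ = a^0/0! + a^1/1! + a^2/2! + a^3/3! = 1.0000 + 1.2239 + 0.74894 + 0.30554 = 3.2784
a^4/(4!(1-ρ)) = 2.2437/(24 × 0.6940) = 0.1347
P₀ = 1/(3.2784 + 0.1347) = 0.2930
Lq = P₀·a^4·ρ / (4!(1-ρ)²) = 0.2930 × 2.2437 × 0.3060 / (24 × 0.4817) = 0.01740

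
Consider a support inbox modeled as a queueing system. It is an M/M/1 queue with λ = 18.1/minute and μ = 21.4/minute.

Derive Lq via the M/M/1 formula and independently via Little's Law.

Method 1 (direct): Lq = λ²/(μ(μ-λ)) = 327.61/(21.4 × 3.30) = 4.6391

Method 2 (Little's Law):
W = 1/(μ-λ) = 1/3.30 = 0.3030303
Wq = W - 1/μ = 0.3030303 - 0.04672897 = 0.2563013
Lq = λWq = 18.1 × 0.2563013 = 4.6391 ✔ (matches Method 1)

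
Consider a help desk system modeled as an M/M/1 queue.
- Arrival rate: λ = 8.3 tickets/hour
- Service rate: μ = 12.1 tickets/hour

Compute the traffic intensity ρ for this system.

Server utilization: ρ = λ/μ
ρ = 8.3/12.1 = 0.6860
The server is busy 68.60% of the time.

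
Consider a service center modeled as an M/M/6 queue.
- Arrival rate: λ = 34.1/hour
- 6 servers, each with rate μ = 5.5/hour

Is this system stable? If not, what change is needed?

Stability requires ρ = λ/(cμ) < 1
ρ = 34.1/(6 × 5.5) = 34.1/33.00 = 1.0333
Since 1.0333 ≥ 1, the system is UNSTABLE.
Need c > λ/μ = 34.1/5.5 = 6.20.
Minimum servers needed: c = 7.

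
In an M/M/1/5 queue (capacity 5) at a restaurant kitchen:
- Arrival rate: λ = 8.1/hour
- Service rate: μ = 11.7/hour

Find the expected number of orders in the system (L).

ρ = λ/μ = 8.1/11.7 = 0.69231
P₀ = (1-ρ)/(1-ρ^(K+1)) = (1-0.69231)/(1-0.69231^6) = 0.3077/0.8899 = 0.3458
P_K = P₀×ρ^K = 0.34576 × 0.69231^5 = 0.34576 × 0.15904 = 0.05499
L = ρ[1 - (K+1)ρ^K + Kρ^(K+1)] / [(1-ρ)(1-ρ^(K+1))]
L = 0.69231 × (1 - 6×0.159039 + 5×0.110104) / ((1 - 0.69231) × (1 - 0.110104)) = 1.5077 orders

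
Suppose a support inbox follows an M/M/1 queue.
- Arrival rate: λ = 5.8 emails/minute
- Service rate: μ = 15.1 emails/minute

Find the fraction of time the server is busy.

Server utilization: ρ = λ/μ
ρ = 5.8/15.1 = 0.3841
The server is busy 38.41% of the time.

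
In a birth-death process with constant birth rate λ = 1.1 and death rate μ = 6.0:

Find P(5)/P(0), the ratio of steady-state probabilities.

For constant rates: P(n)/P(0) = (λ/μ)^n
P(5)/P(0) = (1.1/6.0)^5 = 0.18333^5 = 0.0002071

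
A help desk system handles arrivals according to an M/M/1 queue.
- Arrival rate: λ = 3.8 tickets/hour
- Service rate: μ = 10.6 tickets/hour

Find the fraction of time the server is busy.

Server utilization: ρ = λ/μ
ρ = 3.8/10.6 = 0.3585
The server is busy 35.85% of the time.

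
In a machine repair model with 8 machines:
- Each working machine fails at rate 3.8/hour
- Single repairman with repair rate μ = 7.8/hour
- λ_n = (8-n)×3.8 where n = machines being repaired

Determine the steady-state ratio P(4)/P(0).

P(4)/P(0) = ∏_{i=0}^{4-1} λ_i/μ_{i+1}
= (8-0)×3.8/7.8 × (8-1)×3.8/7.8 × (8-2)×3.8/7.8 × (8-3)×3.8/7.8
= 94.6379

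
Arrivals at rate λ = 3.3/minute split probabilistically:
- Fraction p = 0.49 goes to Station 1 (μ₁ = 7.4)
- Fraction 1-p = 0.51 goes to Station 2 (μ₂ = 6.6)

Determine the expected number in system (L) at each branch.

Effective rates: λ₁ = 3.3×0.49 = 1.617, λ₂ = 3.3×0.51 = 1.683
Station 1: ρ₁ = 1.617/7.4 = 0.2185, L₁ = ρ₁/(1-ρ₁) = 0.2185/(1-0.2185) = 0.2796
Station 2: ρ₂ = 1.683/6.6 = 0.2550, L₂ = ρ₂/(1-ρ₂) = 0.2550/(1-0.2550) = 0.3423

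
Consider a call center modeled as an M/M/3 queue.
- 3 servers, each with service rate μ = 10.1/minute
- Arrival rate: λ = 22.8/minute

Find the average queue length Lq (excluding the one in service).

Traffic intensity: ρ = λ/(cμ) = 22.8/(3×10.1) = 0.7525
Since ρ = 0.7525 < 1, system is stable.
Offered load a = λ/μ = cρ = 22.8/10.1 = 2.2574
P₀ = [ Σₙ₌₀^2 aⁿ/n! + a^3/(3!(1-ρ)) ]⁻¹
Σ = a^0/0! + a^1/1! + a^2/2! = 1.0000 + 2.2574 + 2.5480 = 5.8054
a^3/(3!(1-ρ)) = 11.5038/(6 × 0.247525) = 7.7459
P₀ = 1/(5.8054 + 7.7459) = 0.07379
Lq = P₀·a^3·ρ / (3!(1-ρ)²) = 0.073794 × 11.5038 × 0.75248 / (6 × 0.061269) = 1.7377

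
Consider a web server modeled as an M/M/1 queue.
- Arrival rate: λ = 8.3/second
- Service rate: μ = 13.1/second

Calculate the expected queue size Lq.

ρ = λ/μ = 8.3/13.1 = 0.6336
For M/M/1: Lq = λ²/(μ(μ-λ))
Lq = 68.89/(13.1 × 4.80)
Lq = 1.0956 requests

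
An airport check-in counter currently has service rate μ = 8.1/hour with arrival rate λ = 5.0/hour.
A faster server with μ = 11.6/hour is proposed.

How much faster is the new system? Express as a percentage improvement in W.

System 1: ρ₁ = 5.0/8.1 = 0.6173, W₁ = 1/(8.1-5.0) = 0.32258
System 2: ρ₂ = 5.0/11.6 = 0.4310, W₂ = 1/(11.6-5.0) = 0.15152
Improvement: (W₁-W₂)/W₁ = (0.32258-0.15152)/0.32258 = 53.03%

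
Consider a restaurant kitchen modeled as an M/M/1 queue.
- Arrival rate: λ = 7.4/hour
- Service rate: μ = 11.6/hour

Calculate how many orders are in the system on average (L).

ρ = λ/μ = 7.4/11.6 = 0.6379
For M/M/1: L = λ/(μ-λ)
L = 7.4/(11.6-7.4) = 7.4/4.20
L = 1.7619 orders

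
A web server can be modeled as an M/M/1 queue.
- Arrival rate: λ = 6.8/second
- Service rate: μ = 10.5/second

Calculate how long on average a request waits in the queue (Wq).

First, compute utilization: ρ = λ/μ = 6.8/10.5 = 0.6476
For M/M/1: Wq = λ/(μ(μ-λ))
Wq = 6.8/(10.5 × (10.5-6.8))
Wq = 6.8/(10.5 × 3.70)
Wq = 0.1750 seconds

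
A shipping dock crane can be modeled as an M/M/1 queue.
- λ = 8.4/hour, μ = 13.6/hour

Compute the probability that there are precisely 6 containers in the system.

ρ = λ/μ = 8.4/13.6 = 0.61765
P(n) = (1-ρ)ρⁿ
P(6) = (1-0.61765) × 0.61765^6
P(6) = 0.3823 × 0.05552
P(6) = 0.02123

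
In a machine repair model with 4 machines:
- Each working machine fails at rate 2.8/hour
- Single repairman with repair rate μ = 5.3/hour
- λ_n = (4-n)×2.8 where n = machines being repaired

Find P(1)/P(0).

P(1)/P(0) = ∏_{i=0}^{1-1} λ_i/μ_{i+1}
= (4-0)×2.8/5.3
= 2.1132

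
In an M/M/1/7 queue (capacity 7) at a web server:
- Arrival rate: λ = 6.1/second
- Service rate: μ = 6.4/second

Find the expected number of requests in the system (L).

ρ = λ/μ = 6.1/6.4 = 0.95312
P₀ = (1-ρ)/(1-ρ^(K+1)) = (1-0.95312)/(1-0.95312^8) = 0.04688/0.3189 = 0.1470
P_K = P₀×ρ^K = 0.1470 × 0.95312^7 = 0.1470 × 0.7146 = 0.1050
L = ρ[1 - (K+1)ρ^K + Kρ^(K+1)] / [(1-ρ)(1-ρ^(K+1))]
L = 0.95312 × (1 - 8×0.714551 + 7×0.681053) / ((1 - 0.95312) × (1 - 0.681053)) = 3.2486 requests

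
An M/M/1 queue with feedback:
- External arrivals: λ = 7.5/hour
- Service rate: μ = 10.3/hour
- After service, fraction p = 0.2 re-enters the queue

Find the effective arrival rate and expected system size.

Effective arrival rate: λ_eff = λ/(1-p) = 7.5/(1-0.2) = 7.5/0.80 = 9.3750
ρ = λ_eff/μ = 9.3750/10.3 = 0.910194
L = ρ/(1-ρ) = 0.910194/(1-0.910194) = 10.1351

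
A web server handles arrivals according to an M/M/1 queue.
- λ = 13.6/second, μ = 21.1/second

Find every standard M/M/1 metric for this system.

Step 1: ρ = λ/μ = 13.6/21.1 = 0.6445
Step 2: L = λ/(μ-λ) = 13.6/7.50 = 1.8133
Step 3: Lq = λ²/(μ(μ-λ)) = 184.96/(21.1×7.50) = 1.1688
Step 4: W = 1/(μ-λ) = 1/7.50 = 0.13333
Step 5: Wq = λ/(μ(μ-λ)) = 13.6/(21.1×7.50) = 0.08594
Step 6: P(0) = 1-ρ = 0.3555
Verify: L = λW = 13.6×0.13333 = 1.8133 ✔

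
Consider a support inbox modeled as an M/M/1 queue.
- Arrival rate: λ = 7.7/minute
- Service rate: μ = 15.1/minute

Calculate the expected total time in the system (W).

First, compute utilization: ρ = λ/μ = 7.7/15.1 = 0.5099
For M/M/1: W = 1/(μ-λ)
W = 1/(15.1-7.7) = 1/7.40
W = 0.1351 minutes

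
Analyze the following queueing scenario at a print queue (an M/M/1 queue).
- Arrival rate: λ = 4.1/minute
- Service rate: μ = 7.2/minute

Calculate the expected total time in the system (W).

First, compute utilization: ρ = λ/μ = 4.1/7.2 = 0.5694
For M/M/1: W = 1/(μ-λ)
W = 1/(7.2-4.1) = 1/3.10
W = 0.3226 minutes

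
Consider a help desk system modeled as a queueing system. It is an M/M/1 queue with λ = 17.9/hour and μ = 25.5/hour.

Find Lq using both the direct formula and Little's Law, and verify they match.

Method 1 (direct): Lq = λ²/(μ(μ-λ)) = 320.41/(25.5 × 7.60) = 1.6533

Method 2 (Little's Law):
W = 1/(μ-λ) = 1/7.60 = 0.131579
Wq = W - 1/μ = 0.131579 - 0.0392157 = 0.092363
Lq = λWq = 17.9 × 0.092363 = 1.6533 ✔ (matches Method 1)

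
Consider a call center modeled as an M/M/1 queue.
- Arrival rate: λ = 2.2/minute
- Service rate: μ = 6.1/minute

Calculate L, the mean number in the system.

ρ = λ/μ = 2.2/6.1 = 0.3607
For M/M/1: L = λ/(μ-λ)
L = 2.2/(6.1-2.2) = 2.2/3.90
L = 0.5641 calls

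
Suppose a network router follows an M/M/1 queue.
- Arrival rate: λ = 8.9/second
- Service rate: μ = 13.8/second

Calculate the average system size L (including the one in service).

ρ = λ/μ = 8.9/13.8 = 0.6449
For M/M/1: L = λ/(μ-λ)
L = 8.9/(13.8-8.9) = 8.9/4.90
L = 1.8163 packets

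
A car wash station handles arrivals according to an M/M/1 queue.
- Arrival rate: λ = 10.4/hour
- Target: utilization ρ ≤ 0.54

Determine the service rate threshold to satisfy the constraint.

ρ = λ/μ, so μ = λ/ρ
μ ≥ 10.4/0.54 = 19.2593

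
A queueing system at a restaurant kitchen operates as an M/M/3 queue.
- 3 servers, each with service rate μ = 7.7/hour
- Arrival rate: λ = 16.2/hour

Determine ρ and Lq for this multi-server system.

Traffic intensity: ρ = λ/(cμ) = 16.2/(3×7.7) = 0.7013
Since ρ = 0.7013 < 1, system is stable.
Offered load a = λ/μ = cρ = 16.2/7.7 = 2.1039
P₀ = [ Σₙ₌₀^2 aⁿ/n! + a^3/(3!(1-ρ)) ]⁻¹
Σ = a^0/0! + a^1/1! + a^2/2! = 1.0000 + 2.1039 + 2.2132 = 5.3171
a^3/(3!(1-ρ)) = 9.3126/(6 × 0.2987) = 5.1962
P₀ = 1/(5.3171 + 5.1962) = 0.09512
Lq = P₀·a^3·ρ / (3!(1-ρ)²) = 0.095118 × 9.3126 × 0.70130 / (6 × 0.089222) = 1.1604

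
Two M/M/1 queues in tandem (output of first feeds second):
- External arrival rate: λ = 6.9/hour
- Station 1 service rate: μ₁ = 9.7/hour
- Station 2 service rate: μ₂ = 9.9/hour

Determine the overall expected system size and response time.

By Jackson's theorem, each station behaves as independent M/M/1.
Station 1: ρ₁ = 6.9/9.7 = 0.7113, L₁ = ρ₁/(1-ρ₁) = λ/(μ₁-λ) = 6.9/2.80 = 2.4643
Station 2: ρ₂ = 6.9/9.9 = 0.6970, L₂ = ρ₂/(1-ρ₂) = λ/(μ₂-λ) = 6.9/3.00 = 2.3000
Total: L = L₁ + L₂ = 2.4643 + 2.3000 = 4.7643
W = L/λ = 4.7643/6.9 = 0.6905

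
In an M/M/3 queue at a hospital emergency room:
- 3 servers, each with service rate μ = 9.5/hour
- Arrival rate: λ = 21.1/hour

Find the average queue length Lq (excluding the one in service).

Traffic intensity: ρ = λ/(cμ) = 21.1/(3×9.5) = 0.7404
Since ρ = 0.7404 < 1, system is stable.
Offered load a = λ/μ = cρ = 21.1/9.5 = 2.2211
P₀ = [ Σₙ₌₀^2 aⁿ/n! + a^3/(3!(1-ρ)) ]⁻¹
Σ = a^0/0! + a^1/1! + a^2/2! = 1.0000 + 2.2211 + 2.4665 = 5.6876
a^3/(3!(1-ρ)) = 10.9566/(6 × 0.259649) = 7.0330
P₀ = 1/(5.6876 + 7.0330) = 0.07861
Lq = P₀·a^3·ρ / (3!(1-ρ)²) = 0.0786129 × 10.9566 × 0.740351 / (6 × 0.0674177) = 1.5765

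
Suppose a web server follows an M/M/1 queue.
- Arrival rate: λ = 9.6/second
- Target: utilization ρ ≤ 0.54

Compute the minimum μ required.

ρ = λ/μ, so μ = λ/ρ
μ ≥ 9.6/0.54 = 17.7778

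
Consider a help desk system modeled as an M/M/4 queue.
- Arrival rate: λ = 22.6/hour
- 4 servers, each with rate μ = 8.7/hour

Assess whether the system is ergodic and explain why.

Stability requires ρ = λ/(cμ) < 1
ρ = 22.6/(4 × 8.7) = 22.6/34.80 = 0.6494
Since 0.6494 < 1, the system is STABLE.
The servers are busy 64.94% of the time.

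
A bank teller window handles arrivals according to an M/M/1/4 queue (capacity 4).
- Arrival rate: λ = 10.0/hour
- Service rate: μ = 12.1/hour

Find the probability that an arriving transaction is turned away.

ρ = λ/μ = 10.0/12.1 = 0.826446
P₀ = (1-ρ)/(1-ρ^(K+1)) = (1-0.826446)/(1-0.826446^5) = 0.1736/0.6145 = 0.2825
P_K = P₀×ρ^K = 0.2825 × 0.826446^4 = 0.2825 × 0.4665 = 0.1318
Blocking probability = 13.18%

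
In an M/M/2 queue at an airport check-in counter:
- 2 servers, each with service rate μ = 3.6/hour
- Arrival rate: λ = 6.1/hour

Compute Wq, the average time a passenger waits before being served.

Traffic intensity: ρ = λ/(cμ) = 6.1/(2×3.6) = 0.8472
Since ρ = 0.8472 < 1, system is stable.
Offered load a = λ/μ = cρ = 6.1/3.6 = 1.6944
P₀ = [ Σₙ₌₀^1 aⁿ/n! + a^2/(2!(1-ρ)) ]⁻¹
Σ = a^0/0! + a^1/1! = 1.0000 + 1.6944 = 2.6944
a^2/(2!(1-ρ)) = 2.871142/(2 × 0.1527778) = 9.3965
P₀ = 1/(2.6944 + 9.3965) = 0.08271
Lq = P₀·a^2·ρ / (2!(1-ρ)²) = 0.0827068 × 2.87114 × 0.847222 / (2 × 0.0233410) = 4.3097
Wq = Lq/λ = 4.3097/6.1 = 0.7065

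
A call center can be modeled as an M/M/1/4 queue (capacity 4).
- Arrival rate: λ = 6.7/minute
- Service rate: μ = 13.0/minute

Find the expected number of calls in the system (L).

ρ = λ/μ = 6.7/13.0 = 0.51538
P₀ = (1-ρ)/(1-ρ^(K+1)) = (1-0.51538)/(1-0.51538^5) = 0.4846/0.9636 = 0.5029
P_K = P₀×ρ^K = 0.5029 × 0.51538^4 = 0.5029 × 0.07055 = 0.03548
L = ρ[1 - (K+1)ρ^K + Kρ^(K+1)] / [(1-ρ)(1-ρ^(K+1))]
L = 0.51538 × (1 - 5×0.07055 + 4×0.03636) / ((1 - 0.51538) × (1 - 0.03636)) = 0.8748 calls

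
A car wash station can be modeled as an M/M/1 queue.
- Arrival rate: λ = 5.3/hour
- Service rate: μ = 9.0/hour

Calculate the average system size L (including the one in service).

ρ = λ/μ = 5.3/9.0 = 0.5889
For M/M/1: L = λ/(μ-λ)
L = 5.3/(9.0-5.3) = 5.3/3.70
L = 1.4324 cars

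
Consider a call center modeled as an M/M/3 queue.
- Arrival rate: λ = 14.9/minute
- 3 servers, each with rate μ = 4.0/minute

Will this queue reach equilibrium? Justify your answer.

Stability requires ρ = λ/(cμ) < 1
ρ = 14.9/(3 × 4.0) = 14.9/12.00 = 1.2417
Since 1.2417 ≥ 1, the system is UNSTABLE.
Need c > λ/μ = 14.9/4.0 = 3.73.
Minimum servers needed: c = 4.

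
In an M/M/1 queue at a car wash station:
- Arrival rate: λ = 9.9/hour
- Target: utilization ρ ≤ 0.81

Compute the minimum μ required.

ρ = λ/μ, so μ = λ/ρ
μ ≥ 9.9/0.81 = 12.2222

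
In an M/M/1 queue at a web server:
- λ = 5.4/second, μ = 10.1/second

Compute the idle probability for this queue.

ρ = λ/μ = 5.4/10.1 = 0.5347
P(0) = 1 - ρ = 1 - 0.5347 = 0.4653
The server is idle 46.53% of the time.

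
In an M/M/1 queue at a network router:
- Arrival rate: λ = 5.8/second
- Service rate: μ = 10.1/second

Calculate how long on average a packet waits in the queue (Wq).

First, compute utilization: ρ = λ/μ = 5.8/10.1 = 0.5743
For M/M/1: Wq = λ/(μ(μ-λ))
Wq = 5.8/(10.1 × (10.1-5.8))
Wq = 5.8/(10.1 × 4.30)
Wq = 0.1335 seconds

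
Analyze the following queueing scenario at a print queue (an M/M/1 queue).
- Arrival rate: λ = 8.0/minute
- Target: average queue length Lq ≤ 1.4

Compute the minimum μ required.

For M/M/1: Lq = λ²/(μ(μ-λ))
Need Lq ≤ 1.4, i.e. μ(μ-λ) ≥ λ²/1.4
μ² - 8.0μ - 64.00/1.4 ≥ 0  →  μ² - 8.0μ - 45.714286 ≥ 0
Quadratic formula (positive root): μ = [λ + √(λ² + 4×45.714286)]/2
Discriminant: 64.00 + 4×45.714286 = 246.8571, √246.8571 = 15.71169
μ ≥ (8.0 + 15.71169)/2 = 11.8558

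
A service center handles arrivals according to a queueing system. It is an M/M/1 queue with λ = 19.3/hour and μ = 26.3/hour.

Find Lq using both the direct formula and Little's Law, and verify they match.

Method 1 (direct): Lq = λ²/(μ(μ-λ)) = 372.49/(26.3 × 7.00) = 2.0233

Method 2 (Little's Law):
W = 1/(μ-λ) = 1/7.00 = 0.142857
Wq = W - 1/μ = 0.142857 - 0.0380228 = 0.104834
Lq = λWq = 19.3 × 0.104834 = 2.0233 ✔ (matches Method 1)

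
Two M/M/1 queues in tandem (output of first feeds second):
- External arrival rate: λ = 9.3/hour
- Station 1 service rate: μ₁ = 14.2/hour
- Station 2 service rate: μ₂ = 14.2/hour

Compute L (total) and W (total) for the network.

By Jackson's theorem, each station behaves as independent M/M/1.
Station 1: ρ₁ = 9.3/14.2 = 0.6549, L₁ = ρ₁/(1-ρ₁) = λ/(μ₁-λ) = 9.3/4.90 = 1.89796
Station 2: ρ₂ = 9.3/14.2 = 0.6549, L₂ = ρ₂/(1-ρ₂) = λ/(μ₂-λ) = 9.3/4.90 = 1.89796
Total: L = L₁ + L₂ = 1.89796 + 1.89796 = 3.7959
W = L/λ = 3.7959/9.3 = 0.4082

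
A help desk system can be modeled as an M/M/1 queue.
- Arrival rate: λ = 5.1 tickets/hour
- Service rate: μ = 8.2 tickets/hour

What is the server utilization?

Server utilization: ρ = λ/μ
ρ = 5.1/8.2 = 0.6220
The server is busy 62.20% of the time.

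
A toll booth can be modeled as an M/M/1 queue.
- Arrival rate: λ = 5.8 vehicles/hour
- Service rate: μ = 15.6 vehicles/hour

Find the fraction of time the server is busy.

Server utilization: ρ = λ/μ
ρ = 5.8/15.6 = 0.3718
The server is busy 37.18% of the time.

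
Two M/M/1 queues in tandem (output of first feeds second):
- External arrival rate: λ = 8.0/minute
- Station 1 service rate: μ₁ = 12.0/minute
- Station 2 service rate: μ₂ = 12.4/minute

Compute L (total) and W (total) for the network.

By Jackson's theorem, each station behaves as independent M/M/1.
Station 1: ρ₁ = 8.0/12.0 = 0.6667, L₁ = ρ₁/(1-ρ₁) = λ/(μ₁-λ) = 8.0/4.00 = 2.0000
Station 2: ρ₂ = 8.0/12.4 = 0.6452, L₂ = ρ₂/(1-ρ₂) = λ/(μ₂-λ) = 8.0/4.40 = 1.8182
Total: L = L₁ + L₂ = 2.0000 + 1.8182 = 3.8182
W = L/λ = 3.8182/8.0 = 0.4773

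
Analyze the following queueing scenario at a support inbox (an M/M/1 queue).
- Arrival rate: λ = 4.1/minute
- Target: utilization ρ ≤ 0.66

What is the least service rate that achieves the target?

ρ = λ/μ, so μ = λ/ρ
μ ≥ 4.1/0.66 = 6.2121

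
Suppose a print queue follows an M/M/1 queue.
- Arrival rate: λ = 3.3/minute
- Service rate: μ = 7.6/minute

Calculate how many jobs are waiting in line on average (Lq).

ρ = λ/μ = 3.3/7.6 = 0.4342
For M/M/1: Lq = λ²/(μ(μ-λ))
Lq = 10.89/(7.6 × 4.30)
Lq = 0.3332 jobs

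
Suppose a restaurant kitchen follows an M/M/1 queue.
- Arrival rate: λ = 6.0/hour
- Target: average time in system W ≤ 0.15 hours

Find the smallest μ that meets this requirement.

For M/M/1: W = 1/(μ-λ)
Need W ≤ 0.15, so 1/(μ-λ) ≤ 0.15
μ - λ ≥ 1/0.15 = 6.6667
μ ≥ 6.0 + 6.6667 = 12.6667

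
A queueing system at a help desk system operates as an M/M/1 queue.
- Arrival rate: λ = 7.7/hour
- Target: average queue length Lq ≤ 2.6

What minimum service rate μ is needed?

For M/M/1: Lq = λ²/(μ(μ-λ))
Need Lq ≤ 2.6, i.e. μ(μ-λ) ≥ λ²/2.6
μ² - 7.7μ - 59.29/2.6 ≥ 0  →  μ² - 7.7μ - 22.80385 ≥ 0
Quadratic formula (positive root): μ = [λ + √(λ² + 4×22.80385)]/2
Discriminant: 59.29 + 4×22.80385 = 150.5054, √150.5054 = 12.2681
μ ≥ (7.7 + 12.2681)/2 = 9.9840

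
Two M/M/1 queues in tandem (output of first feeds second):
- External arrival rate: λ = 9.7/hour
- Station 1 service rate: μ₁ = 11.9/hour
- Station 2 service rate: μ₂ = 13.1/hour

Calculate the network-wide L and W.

By Jackson's theorem, each station behaves as independent M/M/1.
Station 1: ρ₁ = 9.7/11.9 = 0.8151, L₁ = ρ₁/(1-ρ₁) = λ/(μ₁-λ) = 9.7/2.20 = 4.4091
Station 2: ρ₂ = 9.7/13.1 = 0.7405, L₂ = ρ₂/(1-ρ₂) = λ/(μ₂-λ) = 9.7/3.40 = 2.8529
Total: L = L₁ + L₂ = 4.4091 + 2.8529 = 7.2620
W = L/λ = 7.2620/9.7 = 0.7487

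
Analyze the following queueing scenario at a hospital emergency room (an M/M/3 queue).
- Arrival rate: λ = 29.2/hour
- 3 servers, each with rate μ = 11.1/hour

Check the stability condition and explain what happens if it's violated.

Stability requires ρ = λ/(cμ) < 1
ρ = 29.2/(3 × 11.1) = 29.2/33.30 = 0.8769
Since 0.8769 < 1, the system is STABLE.
The servers are busy 87.69% of the time.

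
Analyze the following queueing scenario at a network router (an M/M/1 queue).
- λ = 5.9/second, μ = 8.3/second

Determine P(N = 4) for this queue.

ρ = λ/μ = 5.9/8.3 = 0.71084
P(n) = (1-ρ)ρⁿ
P(4) = (1-0.71084) × 0.71084^4
P(4) = 0.2892 × 0.2553
P(4) = 0.07383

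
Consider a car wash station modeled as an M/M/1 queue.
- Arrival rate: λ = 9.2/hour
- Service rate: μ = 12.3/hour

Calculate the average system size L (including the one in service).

ρ = λ/μ = 9.2/12.3 = 0.7480
For M/M/1: L = λ/(μ-λ)
L = 9.2/(12.3-9.2) = 9.2/3.10
L = 2.9677 cars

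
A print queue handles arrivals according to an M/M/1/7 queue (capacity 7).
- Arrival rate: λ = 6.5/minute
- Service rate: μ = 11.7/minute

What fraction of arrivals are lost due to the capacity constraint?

ρ = λ/μ = 6.5/11.7 = 0.555556
P₀ = (1-ρ)/(1-ρ^(K+1)) = (1-0.555556)/(1-0.555556^8) = 0.4444/0.9909 = 0.4485
P_K = P₀×ρ^K = 0.44851 × 0.555556^7 = 0.44851 × 0.016334 = 0.007326
Blocking probability = 0.73%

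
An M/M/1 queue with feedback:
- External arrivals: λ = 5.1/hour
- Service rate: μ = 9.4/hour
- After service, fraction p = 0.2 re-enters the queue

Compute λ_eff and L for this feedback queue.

Effective arrival rate: λ_eff = λ/(1-p) = 5.1/(1-0.2) = 5.1/0.80 = 6.3750
ρ = λ_eff/μ = 6.3750/9.4 = 0.67819
L = ρ/(1-ρ) = 0.67819/(1-0.67819) = 2.1074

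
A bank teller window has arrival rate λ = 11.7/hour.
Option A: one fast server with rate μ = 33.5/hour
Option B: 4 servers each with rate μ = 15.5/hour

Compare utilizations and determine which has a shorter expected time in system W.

Option A: single server μ = 33.5 (M/M/1)
  ρ_A = 11.7/33.5 = 0.3493
  W_A = 1/(μ-λ) = 1/(33.5-11.7) = 1/21.80 = 0.04587

Option B: 4 servers μ = 15.5 (M/M/4)
  ρ_B = λ/(cμ) = 11.7/(4×15.5) = 0.1887
  Offered load a = λ/μ = cρ = 11.7/15.5 = 0.7548
  P₀ = [ Σₙ₌₀^3 aⁿ/n! + a^4/(4!(1-ρ)) ]⁻¹
  Σ = a^0/0! + a^1/1! + a^2/2! + a^3/3! = 1.0000 + 0.7548 + 0.2849 + 0.07168 = 2.1114
  a^4/(4!(1-ρ)) = 0.32465/(24 × 0.81129) = 0.01667
  P₀ = 1/(2.1114 + 0.01667) = 0.4699
  Lq = P₀·a^4·ρ / (4!(1-ρ)²) = 0.46991 × 0.32465 × 0.18871 / (24 × 0.65819) = 0.001822
  Wq_B = Lq/λ = 0.0018225/11.7 = 0.00015577
  W_B = Wq_B + 1/μ = 0.00015577 + 0.064516 = 0.06467

Since W_A = 0.04587 < W_B = 0.06467, Option A (single fast server) has the shorter time in system.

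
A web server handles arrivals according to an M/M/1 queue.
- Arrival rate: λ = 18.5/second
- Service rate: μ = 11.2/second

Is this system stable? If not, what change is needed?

Stability requires ρ = λ/(cμ) < 1
ρ = 18.5/(1 × 11.2) = 18.5/11.20 = 1.6518
Since 1.6518 ≥ 1, the system is UNSTABLE.
Queue grows without bound. Need μ > λ = 18.5.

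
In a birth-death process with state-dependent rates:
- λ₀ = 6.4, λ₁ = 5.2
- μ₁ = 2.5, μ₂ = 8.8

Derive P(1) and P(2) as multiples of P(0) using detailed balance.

Balance equations:
State 0: λ₀P₀ = μ₁P₁ → P₁ = (λ₀/μ₁)P₀ = (6.4/2.5)P₀ = 2.5600P₀
State 1: P₂ = (λ₀λ₁)/(μ₁μ₂)P₀ = (6.4×5.2)/(2.5×8.8)P₀ = 1.5127P₀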